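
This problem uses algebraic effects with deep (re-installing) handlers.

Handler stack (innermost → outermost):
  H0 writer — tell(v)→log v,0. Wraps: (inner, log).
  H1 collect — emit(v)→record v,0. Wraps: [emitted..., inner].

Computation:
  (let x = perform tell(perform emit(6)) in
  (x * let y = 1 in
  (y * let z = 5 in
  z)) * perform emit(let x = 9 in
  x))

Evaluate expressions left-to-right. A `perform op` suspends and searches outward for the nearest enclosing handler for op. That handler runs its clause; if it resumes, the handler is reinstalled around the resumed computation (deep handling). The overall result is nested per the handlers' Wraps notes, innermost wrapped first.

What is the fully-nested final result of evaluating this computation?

Working:
emit(6) @ H1 ⇒ out+=6
tell(0) @ H0 ⇒ log+=0
emit(9) @ H1 ⇒ out+=9
H0 returns (0, (0))
H1 returns [6, 9, (0, (0))]
= [6, 9, (0, (0))]

Answer: [6, 9, (0, (0))]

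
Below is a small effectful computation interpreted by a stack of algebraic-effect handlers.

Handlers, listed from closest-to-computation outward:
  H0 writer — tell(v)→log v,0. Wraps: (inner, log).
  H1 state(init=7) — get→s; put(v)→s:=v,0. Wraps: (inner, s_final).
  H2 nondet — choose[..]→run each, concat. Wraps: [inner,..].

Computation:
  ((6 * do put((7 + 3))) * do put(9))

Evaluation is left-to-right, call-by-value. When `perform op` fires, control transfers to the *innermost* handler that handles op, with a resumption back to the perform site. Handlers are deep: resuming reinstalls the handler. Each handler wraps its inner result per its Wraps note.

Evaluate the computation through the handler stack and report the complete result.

Step-by-step:
put(10) @ H1 ⇒ s:=10
put(9) @ H1 ⇒ s:=9
H0 returns (0, ())
H1 returns ((0, ()), 9)
H2 returns [((0, ()), 9)]
= [((0, ()), 9)]

Answer: [((0, ()), 9)]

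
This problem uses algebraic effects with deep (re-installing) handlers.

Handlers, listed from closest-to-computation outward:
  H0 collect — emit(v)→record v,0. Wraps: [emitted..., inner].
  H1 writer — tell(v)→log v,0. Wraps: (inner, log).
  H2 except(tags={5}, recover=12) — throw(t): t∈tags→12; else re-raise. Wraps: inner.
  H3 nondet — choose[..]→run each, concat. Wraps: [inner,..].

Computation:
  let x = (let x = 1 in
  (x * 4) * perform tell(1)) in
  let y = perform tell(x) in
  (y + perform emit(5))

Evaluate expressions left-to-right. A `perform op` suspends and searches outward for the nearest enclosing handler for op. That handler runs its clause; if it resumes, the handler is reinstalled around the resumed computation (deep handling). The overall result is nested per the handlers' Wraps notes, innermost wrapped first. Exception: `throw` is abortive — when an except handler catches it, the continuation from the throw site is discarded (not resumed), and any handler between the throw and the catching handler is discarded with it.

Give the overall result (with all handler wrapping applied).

Evaluation trace:
tell(1) @ H1 ⇒ log+=1
tell(0) @ H1 ⇒ log+=0
emit(5) @ H0 ⇒ out+=5
H0 returns [5, 0]
H1 returns ([5, 0], (1, 0))
H2 returns ([5, 0], (1, 0))
H3 returns [([5, 0], (1, 0))]
= [([5, 0], (1, 0))]

Answer: [([5, 0], (1, 0))]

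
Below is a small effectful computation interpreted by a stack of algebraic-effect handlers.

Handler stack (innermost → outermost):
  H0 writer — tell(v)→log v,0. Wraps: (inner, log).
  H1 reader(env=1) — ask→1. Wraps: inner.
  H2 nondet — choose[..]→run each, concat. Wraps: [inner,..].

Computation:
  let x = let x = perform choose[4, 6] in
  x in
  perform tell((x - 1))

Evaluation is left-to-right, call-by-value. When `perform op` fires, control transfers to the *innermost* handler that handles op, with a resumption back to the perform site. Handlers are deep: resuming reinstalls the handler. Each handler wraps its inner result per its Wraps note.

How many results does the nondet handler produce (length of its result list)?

Evaluation trace:
choose[4, 6] @ H2
  branch[0] choose=4:
    tell(3) @ H0 ⇒ log+=3
    H0 returns (0, (3))
    H1 returns (0, (3))
    H2 returns [(0, (3))]
  branch[1] choose=6:
    tell(5) @ H0 ⇒ log+=5
    H0 returns (0, (5))
    H1 returns (0, (5))
    H2 returns [(0, (5))]
= [(0, (3)), (0, (5))]

Answer: 2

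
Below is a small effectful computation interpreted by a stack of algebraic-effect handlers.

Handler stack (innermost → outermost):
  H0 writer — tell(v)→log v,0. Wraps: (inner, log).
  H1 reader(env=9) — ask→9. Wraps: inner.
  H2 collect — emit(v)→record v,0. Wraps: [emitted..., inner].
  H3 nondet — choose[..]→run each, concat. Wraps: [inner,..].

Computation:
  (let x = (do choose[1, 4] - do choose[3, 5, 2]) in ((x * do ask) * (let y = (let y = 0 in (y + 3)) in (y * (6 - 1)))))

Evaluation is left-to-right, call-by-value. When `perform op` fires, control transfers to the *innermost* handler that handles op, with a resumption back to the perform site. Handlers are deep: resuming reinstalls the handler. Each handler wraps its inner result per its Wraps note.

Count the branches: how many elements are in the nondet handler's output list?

Answer: 6

Step-by-step:
choose[1, 4] @ H3
  branch[0] choose=1:
    choose[3, 5, 2] @ H3
      branch[0] choose=3:
        ask @ H1 ⇒ 9
        H0 returns (-270, ())
        H1 returns (-270, ())
        H2 returns [(-270, ())]
        H3 returns [[(-270, ())]]
      branch[1] choose=5:
        ask @ H1 ⇒ 9
        H0 returns (-540, ())
        H1 returns (-540, ())
        H2 returns [(-540, ())]
        H3 returns [[(-540, ())]]
      branch[2] choose=2:
        ask @ H1 ⇒ 9
        H0 returns (-135, ())
        H1 returns (-135, ())
        H2 returns [(-135, ())]
        H3 returns [[(-135, ())]]
  branch[1] choose=4:
    choose[3, 5, 2] @ H3
      branch[0] choose=3:
        ask @ H1 ⇒ 9
        H0 returns (135, ())
        H1 returns (135, ())
        H2 returns [(135, ())]
        H3 returns [[(135, ())]]
      branch[1] choose=5:
        ask @ H1 ⇒ 9
        H0 returns (-135, ())
        H1 returns (-135, ())
        H2 returns [(-135, ())]
        H3 returns [[(-135, ())]]
      branch[2] choose=2:
        ask @ H1 ⇒ 9
        H0 returns (270, ())
        H1 returns (270, ())
        H2 returns [(270, ())]
        H3 returns [[(270, ())]]
= [[(-270, ())], [(-540, ())], [(-135, ())], [(135, ())], [(-135, ())], [(270, ())]]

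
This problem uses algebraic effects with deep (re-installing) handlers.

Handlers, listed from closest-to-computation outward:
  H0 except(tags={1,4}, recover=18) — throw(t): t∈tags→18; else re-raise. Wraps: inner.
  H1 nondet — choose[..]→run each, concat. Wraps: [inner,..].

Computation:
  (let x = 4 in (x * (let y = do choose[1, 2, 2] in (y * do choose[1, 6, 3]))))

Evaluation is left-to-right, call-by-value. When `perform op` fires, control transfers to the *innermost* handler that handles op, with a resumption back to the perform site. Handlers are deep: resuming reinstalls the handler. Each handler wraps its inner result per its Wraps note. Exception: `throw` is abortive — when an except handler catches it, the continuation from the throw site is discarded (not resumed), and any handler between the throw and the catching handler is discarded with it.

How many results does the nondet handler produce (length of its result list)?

Evaluation trace:
choose[1, 2, 2] @ H1
  branch[0] choose=1:
    choose[1, 6, 3] @ H1
      branch[0] choose=1:
        H0 returns 4
        H1 returns [4]
      branch[1] choose=6:
        H0 returns 24
        H1 returns [24]
      branch[2] choose=3:
        H0 returns 12
        H1 returns [12]
  branch[1] choose=2:
    choose[1, 6, 3] @ H1
      branch[0] choose=1:
        H0 returns 8
        H1 returns [8]
      branch[1] choose=6:
        H0 returns 48
        H1 returns [48]
      branch[2] choose=3:
        H0 returns 24
        H1 returns [24]
  branch[2] choose=2:
    choose[1, 6, 3] @ H1
      branch[0] choose=1:
        H0 returns 8
        H1 returns [8]
      branch[1] choose=6:
        H0 returns 48
        H1 returns [48]
      branch[2] choose=3:
        H0 returns 24
        H1 returns [24]
= [4, 24, 12, 8, 48, 24, 8, 48, 24]

Answer: 9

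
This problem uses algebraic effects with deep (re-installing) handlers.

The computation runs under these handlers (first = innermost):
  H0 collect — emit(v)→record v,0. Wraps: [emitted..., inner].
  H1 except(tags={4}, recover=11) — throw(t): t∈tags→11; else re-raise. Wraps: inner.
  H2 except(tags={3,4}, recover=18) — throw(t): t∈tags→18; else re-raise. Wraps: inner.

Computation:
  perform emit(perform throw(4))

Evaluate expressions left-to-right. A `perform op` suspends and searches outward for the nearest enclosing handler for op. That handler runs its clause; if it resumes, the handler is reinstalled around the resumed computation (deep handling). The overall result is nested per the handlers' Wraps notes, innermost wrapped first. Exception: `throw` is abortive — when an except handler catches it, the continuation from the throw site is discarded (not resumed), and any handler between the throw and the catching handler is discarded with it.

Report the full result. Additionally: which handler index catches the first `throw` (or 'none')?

Answer: 11 ; first throw caught by: H1

Step-by-step:
throw(4) @ H1 caught ⇒ 11
H2 returns 11
= 11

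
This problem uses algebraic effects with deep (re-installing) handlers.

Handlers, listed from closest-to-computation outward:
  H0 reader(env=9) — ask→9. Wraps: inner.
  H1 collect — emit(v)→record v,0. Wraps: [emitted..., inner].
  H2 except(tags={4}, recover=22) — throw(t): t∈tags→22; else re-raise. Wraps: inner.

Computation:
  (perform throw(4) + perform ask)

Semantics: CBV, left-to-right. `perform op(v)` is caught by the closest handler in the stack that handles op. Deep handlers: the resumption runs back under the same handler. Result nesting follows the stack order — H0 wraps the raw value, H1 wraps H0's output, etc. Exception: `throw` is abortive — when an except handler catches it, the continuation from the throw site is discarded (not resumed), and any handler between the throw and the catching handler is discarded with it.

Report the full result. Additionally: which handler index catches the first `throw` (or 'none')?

Step-by-step:
throw(4) @ H2 caught ⇒ 22
= 22

Answer: 22 ; first throw caught by: H2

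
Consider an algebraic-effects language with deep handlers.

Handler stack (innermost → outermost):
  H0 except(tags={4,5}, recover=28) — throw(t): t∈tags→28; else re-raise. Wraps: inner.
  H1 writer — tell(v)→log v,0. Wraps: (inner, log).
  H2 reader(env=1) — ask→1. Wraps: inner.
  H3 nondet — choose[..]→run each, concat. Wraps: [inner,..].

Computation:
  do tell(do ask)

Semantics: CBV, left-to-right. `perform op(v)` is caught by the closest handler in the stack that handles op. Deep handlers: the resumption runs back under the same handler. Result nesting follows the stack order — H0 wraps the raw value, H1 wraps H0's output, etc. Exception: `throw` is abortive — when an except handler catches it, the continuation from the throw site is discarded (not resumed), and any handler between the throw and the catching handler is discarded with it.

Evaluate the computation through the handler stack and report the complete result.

Working:
ask @ H2 ⇒ 1
tell(1) @ H1 ⇒ log+=1
H0 returns 0
H1 returns (0, (1))
H2 returns (0, (1))
H3 returns [(0, (1))]
= [(0, (1))]

Answer: [(0, (1))]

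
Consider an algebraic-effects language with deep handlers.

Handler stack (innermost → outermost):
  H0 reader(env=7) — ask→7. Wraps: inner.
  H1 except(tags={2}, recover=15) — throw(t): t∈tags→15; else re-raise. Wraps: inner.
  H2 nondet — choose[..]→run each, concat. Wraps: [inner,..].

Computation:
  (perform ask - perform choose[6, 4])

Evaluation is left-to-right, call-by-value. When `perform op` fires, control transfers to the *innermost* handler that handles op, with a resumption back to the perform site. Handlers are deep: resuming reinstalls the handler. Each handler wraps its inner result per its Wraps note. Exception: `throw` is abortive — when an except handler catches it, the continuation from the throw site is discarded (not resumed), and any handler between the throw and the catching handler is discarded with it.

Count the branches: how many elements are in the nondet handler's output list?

Step-by-step:
ask @ H0 ⇒ 7
choose[6, 4] @ H2
  branch[0] choose=6:
    H0 returns 1
    H1 returns 1
    H2 returns [1]
  branch[1] choose=4:
    H0 returns 3
    H1 returns 3
    H2 returns [3]
= [1, 3]

Answer: 2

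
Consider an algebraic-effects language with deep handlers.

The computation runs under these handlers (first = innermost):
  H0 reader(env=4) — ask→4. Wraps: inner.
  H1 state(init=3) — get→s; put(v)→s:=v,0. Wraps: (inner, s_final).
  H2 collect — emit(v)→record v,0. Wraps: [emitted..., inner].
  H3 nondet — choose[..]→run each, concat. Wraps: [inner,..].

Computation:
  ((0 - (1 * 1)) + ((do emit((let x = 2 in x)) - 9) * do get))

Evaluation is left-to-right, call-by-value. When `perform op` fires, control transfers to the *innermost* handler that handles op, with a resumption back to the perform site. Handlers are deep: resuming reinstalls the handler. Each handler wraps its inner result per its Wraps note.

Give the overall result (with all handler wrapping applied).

Answer: [[2, (-28, 3)]]

Step-by-step:
emit(2) @ H2 ⇒ out+=2
get @ H1 ⇒ 3
H0 returns -28
H1 returns (-28, 3)
H2 returns [2, (-28, 3)]
H3 returns [[2, (-28, 3)]]
= [[2, (-28, 3)]]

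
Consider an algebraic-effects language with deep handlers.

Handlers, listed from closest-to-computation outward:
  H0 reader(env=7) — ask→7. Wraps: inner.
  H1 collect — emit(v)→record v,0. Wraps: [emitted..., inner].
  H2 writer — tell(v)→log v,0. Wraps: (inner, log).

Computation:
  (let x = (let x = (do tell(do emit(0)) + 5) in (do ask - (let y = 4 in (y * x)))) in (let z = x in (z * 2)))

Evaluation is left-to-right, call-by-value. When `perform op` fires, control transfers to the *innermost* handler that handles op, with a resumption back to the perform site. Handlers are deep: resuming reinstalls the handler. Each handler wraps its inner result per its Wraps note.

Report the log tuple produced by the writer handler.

Evaluation trace:
emit(0) @ H1 ⇒ out+=0
tell(0) @ H2 ⇒ log+=0
ask @ H0 ⇒ 7
H0 returns -26
H1 returns [0, -26]
H2 returns ([0, -26], (0))
= ([0, -26], (0))

Answer: (0)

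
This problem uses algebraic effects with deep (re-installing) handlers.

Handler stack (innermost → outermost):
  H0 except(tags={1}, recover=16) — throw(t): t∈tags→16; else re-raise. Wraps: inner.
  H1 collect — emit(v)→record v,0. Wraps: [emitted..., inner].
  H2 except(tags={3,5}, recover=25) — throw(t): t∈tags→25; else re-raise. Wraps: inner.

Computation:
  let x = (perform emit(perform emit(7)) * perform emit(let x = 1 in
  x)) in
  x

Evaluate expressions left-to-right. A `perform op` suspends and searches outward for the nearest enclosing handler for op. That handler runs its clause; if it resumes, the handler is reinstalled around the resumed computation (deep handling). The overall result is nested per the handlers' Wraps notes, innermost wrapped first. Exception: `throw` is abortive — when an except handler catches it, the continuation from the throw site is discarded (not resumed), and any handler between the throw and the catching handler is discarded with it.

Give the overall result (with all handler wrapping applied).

Working:
emit(7) @ H1 ⇒ out+=7
emit(0) @ H1 ⇒ out+=0
emit(1) @ H1 ⇒ out+=1
H0 returns 0
H1 returns [7, 0, 1, 0]
H2 returns [7, 0, 1, 0]
= [7, 0, 1, 0]

Answer: [7, 0, 1, 0]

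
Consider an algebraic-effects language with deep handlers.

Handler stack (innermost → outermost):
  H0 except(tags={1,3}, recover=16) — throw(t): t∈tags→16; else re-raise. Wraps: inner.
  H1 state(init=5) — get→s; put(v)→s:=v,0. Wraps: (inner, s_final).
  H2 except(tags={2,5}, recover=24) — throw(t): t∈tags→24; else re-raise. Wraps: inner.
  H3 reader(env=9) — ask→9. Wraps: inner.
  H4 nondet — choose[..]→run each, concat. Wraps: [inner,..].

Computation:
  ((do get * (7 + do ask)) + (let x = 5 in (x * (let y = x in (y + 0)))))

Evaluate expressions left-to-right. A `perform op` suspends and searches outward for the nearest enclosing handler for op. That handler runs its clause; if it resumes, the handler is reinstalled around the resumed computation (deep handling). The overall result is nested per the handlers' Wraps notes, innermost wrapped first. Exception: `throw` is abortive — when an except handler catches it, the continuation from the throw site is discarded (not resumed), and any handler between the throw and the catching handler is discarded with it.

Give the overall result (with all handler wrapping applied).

Answer: [(105, 5)]

Working:
get @ H1 ⇒ 5
ask @ H3 ⇒ 9
H0 returns 105
H1 returns (105, 5)
H2 returns (105, 5)
H3 returns (105, 5)
H4 returns [(105, 5)]
= [(105, 5)]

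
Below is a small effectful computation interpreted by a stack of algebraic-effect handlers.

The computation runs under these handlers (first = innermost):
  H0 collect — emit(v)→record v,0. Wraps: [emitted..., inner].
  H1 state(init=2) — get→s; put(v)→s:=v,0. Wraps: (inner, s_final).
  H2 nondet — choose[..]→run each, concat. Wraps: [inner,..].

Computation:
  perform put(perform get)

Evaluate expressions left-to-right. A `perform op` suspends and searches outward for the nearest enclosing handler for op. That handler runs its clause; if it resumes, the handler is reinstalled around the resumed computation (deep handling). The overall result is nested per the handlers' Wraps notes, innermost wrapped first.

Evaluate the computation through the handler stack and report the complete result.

Answer: [([0], 2)]

Working:
get @ H1 ⇒ 2
put(2) @ H1 ⇒ s:=2
H0 returns [0]
H1 returns ([0], 2)
H2 returns [([0], 2)]
= [([0], 2)]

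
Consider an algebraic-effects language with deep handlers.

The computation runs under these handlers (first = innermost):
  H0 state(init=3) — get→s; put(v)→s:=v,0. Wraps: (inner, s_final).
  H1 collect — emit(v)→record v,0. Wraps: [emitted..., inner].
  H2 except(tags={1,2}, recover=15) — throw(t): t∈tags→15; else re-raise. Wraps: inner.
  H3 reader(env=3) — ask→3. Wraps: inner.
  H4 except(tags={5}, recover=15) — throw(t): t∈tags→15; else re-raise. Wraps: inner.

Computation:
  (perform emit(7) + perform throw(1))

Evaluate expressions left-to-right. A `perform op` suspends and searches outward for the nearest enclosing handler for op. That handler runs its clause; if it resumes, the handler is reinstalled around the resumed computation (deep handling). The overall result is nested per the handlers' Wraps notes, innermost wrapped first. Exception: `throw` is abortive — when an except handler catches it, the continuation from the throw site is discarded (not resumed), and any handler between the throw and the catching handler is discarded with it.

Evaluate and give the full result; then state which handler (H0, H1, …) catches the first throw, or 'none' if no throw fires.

Answer: 15 ; first throw caught by: H2

Step-by-step:
emit(7) @ H1 ⇒ out+=7
throw(1) @ H2 caught ⇒ 15
H3 returns 15
H4 returns 15
= 15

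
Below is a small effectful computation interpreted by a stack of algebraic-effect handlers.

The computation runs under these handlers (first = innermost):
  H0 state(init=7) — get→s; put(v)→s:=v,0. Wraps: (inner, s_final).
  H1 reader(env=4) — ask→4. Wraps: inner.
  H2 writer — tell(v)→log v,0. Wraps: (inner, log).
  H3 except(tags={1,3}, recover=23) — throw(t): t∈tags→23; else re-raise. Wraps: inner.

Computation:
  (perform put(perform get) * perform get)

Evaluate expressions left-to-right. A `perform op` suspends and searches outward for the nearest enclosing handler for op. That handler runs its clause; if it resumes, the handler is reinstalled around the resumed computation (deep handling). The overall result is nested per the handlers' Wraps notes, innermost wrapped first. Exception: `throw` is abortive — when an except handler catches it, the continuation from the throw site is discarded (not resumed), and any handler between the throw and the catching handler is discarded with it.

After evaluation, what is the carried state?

Working:
get @ H0 ⇒ 7
put(7) @ H0 ⇒ s:=7
get @ H0 ⇒ 7
H0 returns (0, 7)
H1 returns (0, 7)
H2 returns ((0, 7), ())
H3 returns ((0, 7), ())
= ((0, 7), ())

Answer: 7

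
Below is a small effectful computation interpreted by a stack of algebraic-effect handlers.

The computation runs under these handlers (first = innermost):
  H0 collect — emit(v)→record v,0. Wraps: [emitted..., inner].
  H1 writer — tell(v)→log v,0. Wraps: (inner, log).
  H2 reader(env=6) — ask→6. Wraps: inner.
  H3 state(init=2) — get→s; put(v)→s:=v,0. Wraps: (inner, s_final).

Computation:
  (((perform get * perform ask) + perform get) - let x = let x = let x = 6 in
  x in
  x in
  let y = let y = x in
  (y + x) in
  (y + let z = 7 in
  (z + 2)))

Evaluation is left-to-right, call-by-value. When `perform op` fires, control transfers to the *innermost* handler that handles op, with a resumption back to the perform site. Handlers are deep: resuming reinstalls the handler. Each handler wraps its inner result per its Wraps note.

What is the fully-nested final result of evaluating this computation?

Evaluation trace:
get @ H3 ⇒ 2
ask @ H2 ⇒ 6
get @ H3 ⇒ 2
H0 returns [-7]
H1 returns ([-7], ())
H2 returns ([-7], ())
H3 returns (([-7], ()), 2)
= (([-7], ()), 2)

Answer: (([-7], ()), 2)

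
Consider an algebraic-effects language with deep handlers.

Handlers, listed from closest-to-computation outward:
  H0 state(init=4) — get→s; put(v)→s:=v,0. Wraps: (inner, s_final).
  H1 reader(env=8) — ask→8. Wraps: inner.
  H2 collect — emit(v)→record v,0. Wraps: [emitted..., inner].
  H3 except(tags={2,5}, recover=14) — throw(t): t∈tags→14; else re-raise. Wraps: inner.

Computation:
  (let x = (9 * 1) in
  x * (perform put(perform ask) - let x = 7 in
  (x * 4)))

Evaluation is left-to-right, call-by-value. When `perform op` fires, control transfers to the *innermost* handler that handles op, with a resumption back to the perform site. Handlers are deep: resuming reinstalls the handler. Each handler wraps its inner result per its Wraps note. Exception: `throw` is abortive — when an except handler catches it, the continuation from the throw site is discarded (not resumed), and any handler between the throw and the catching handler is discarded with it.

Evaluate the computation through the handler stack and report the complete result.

Answer: [(-252, 8)]

Working:
ask @ H1 ⇒ 8
put(8) @ H0 ⇒ s:=8
H0 returns (-252, 8)
H1 returns (-252, 8)
H2 returns [(-252, 8)]
H3 returns [(-252, 8)]
= [(-252, 8)]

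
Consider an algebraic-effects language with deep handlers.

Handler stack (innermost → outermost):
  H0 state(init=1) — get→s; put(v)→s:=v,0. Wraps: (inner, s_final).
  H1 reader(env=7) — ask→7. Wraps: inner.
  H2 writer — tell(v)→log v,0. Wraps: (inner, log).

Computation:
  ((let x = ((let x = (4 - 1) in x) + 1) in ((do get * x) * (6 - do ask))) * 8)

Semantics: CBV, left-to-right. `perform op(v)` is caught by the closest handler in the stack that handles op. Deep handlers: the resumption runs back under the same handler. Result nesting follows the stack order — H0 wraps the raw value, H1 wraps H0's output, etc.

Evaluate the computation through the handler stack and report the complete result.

Working:
get @ H0 ⇒ 1
ask @ H1 ⇒ 7
H0 returns (-32, 1)
H1 returns (-32, 1)
H2 returns ((-32, 1), ())
= ((-32, 1), ())

Answer: ((-32, 1), ())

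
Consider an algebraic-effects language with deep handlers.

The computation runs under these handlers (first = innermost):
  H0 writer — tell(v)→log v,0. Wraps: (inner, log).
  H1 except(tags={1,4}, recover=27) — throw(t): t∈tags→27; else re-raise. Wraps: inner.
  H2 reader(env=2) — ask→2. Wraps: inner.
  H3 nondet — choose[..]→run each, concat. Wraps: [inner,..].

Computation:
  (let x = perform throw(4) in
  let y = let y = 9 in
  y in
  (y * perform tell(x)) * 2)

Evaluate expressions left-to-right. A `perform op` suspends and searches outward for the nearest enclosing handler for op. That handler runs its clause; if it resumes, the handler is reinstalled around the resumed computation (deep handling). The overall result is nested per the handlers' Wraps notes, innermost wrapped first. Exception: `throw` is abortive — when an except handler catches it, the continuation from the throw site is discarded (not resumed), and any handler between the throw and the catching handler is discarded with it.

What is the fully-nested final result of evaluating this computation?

Answer: [27]

Working:
throw(4) @ H1 caught ⇒ 27
H2 returns 27
H3 returns [27]
= [27]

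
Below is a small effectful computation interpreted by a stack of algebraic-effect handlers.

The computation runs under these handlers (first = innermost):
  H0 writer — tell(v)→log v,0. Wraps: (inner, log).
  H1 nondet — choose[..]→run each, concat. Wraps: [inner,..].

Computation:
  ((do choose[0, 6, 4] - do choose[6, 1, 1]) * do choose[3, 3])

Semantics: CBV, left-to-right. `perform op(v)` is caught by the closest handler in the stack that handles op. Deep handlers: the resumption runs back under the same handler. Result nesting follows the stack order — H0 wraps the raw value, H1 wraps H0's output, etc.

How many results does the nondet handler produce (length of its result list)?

Step-by-step:
choose[0, 6, 4] @ H1
  branch[0] choose=0:
    choose[6, 1, 1] @ H1
      branch[0] choose=6:
        choose[3, 3] @ H1
          branch[0] choose=3:
            H0 returns (-18, ())
            H1 returns [(-18, ())]
          branch[1] choose=3:
            H0 returns (-18, ())
            H1 returns [(-18, ())]
      branch[1] choose=1:
        choose[3, 3] @ H1
          branch[0] choose=3:
            H0 returns (-3, ())
            H1 returns [(-3, ())]
          branch[1] choose=3:
            H0 returns (-3, ())
            H1 returns [(-3, ())]
      branch[2] choose=1:
        choose[3, 3] @ H1
          branch[0] choose=3:
            H0 returns (-3, ())
            H1 returns [(-3, ())]
          branch[1] choose=3:
            H0 returns (-3, ())
            H1 returns [(-3, ())]
  branch[1] choose=6:
    choose[6, 1, 1] @ H1
      branch[0] choose=6:
        choose[3, 3] @ H1
          branch[0] choose=3:
            H0 returns (0, ())
            H1 returns [(0, ())]
          branch[1] choose=3:
            H0 returns (0, ())
            H1 returns [(0, ())]
      branch[1] choose=1:
        choose[3, 3] @ H1
          branch[0] choose=3:
            H0 returns (15, ())
            H1 returns [(15, ())]
          branch[1] choose=3:
            H0 returns (15, ())
            H1 returns [(15, ())]
      branch[2] choose=1:
        choose[3, 3] @ H1
          branch[0] choose=3:
            H0 returns (15, ())
            H1 returns [(15, ())]
          branch[1] choose=3:
            H0 returns (15, ())
            H1 returns [(15, ())]
  branch[2] choose=4:
    choose[6, 1, 1] @ H1
      branch[0] choose=6:
        choose[3, 3] @ H1
          branch[0] choose=3:
            H0 returns (-6, ())
            H1 returns [(-6, ())]
          branch[1] choose=3:
            H0 returns (-6, ())
            H1 returns [(-6, ())]
      branch[1] choose=1:
        choose[3, 3] @ H1
          branch[0] choose=3:
            H0 returns (9, ())
            H1 returns [(9, ())]
          branch[1] choose=3:
            H0 returns (9, ())
            H1 returns [(9, ())]
      branch[2] choose=1:
        choose[3, 3] @ H1
          branch[0] choose=3:
            H0 returns (9, ())
            H1 returns [(9, ())]
          branch[1] choose=3:
            H0 returns (9, ())
            H1 returns [(9, ())]
= [(-18, ()), (-18, ()), (-3, ()), (-3, ()), (-3, ()), (-3, ()), (0, ()), (0, ()), (15, ()), (15, ()), (15, ()), (15, ()), (-6, ()), (-6, ()), (9, ()), (9, ()), (9, ()), (9, ())]

Answer: 18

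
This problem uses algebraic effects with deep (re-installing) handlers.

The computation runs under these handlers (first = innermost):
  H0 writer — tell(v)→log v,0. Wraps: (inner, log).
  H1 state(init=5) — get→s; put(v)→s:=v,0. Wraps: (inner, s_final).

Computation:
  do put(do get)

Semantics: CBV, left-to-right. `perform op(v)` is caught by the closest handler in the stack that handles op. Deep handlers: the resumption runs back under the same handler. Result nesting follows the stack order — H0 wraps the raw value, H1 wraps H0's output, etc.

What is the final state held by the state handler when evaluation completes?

Step-by-step:
get @ H1 ⇒ 5
put(5) @ H1 ⇒ s:=5
H0 returns (0, ())
H1 returns ((0, ()), 5)
= ((0, ()), 5)

Answer: 5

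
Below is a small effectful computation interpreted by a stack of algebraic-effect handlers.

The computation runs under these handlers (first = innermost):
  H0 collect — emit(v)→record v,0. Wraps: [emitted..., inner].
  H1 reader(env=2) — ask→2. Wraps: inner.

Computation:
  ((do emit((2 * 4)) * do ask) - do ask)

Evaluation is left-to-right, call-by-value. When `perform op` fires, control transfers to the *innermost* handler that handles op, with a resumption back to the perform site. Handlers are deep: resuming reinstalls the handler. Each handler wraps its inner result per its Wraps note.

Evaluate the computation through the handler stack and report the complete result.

Answer: [8, -2]

Step-by-step:
emit(8) @ H0 ⇒ out+=8
ask @ H1 ⇒ 2
ask @ H1 ⇒ 2
H0 returns [8, -2]
H1 returns [8, -2]
= [8, -2]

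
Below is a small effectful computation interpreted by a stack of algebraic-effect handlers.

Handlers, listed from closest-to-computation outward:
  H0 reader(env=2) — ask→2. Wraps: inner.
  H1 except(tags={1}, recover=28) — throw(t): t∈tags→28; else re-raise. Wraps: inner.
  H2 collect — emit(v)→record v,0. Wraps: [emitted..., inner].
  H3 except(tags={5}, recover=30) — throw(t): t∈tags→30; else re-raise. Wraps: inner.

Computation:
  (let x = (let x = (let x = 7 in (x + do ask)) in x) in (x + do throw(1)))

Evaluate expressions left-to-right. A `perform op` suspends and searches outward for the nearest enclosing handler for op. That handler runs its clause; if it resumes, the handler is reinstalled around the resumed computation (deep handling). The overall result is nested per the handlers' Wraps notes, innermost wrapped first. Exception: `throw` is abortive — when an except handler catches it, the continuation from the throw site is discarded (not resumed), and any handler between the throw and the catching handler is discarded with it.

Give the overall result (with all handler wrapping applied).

Step-by-step:
ask @ H0 ⇒ 2
throw(1) @ H1 caught ⇒ 28
H2 returns [28]
H3 returns [28]
= [28]

Answer: [28]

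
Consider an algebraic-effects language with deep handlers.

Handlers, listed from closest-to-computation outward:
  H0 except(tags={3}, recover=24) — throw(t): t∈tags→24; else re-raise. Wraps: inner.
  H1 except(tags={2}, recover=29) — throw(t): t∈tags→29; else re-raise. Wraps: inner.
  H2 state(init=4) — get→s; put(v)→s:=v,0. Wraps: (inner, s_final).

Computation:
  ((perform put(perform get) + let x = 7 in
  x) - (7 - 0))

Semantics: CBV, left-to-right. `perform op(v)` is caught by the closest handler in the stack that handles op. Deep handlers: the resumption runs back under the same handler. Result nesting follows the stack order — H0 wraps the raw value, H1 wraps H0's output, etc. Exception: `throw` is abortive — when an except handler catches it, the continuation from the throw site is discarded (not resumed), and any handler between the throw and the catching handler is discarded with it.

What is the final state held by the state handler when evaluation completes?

Working:
get @ H2 ⇒ 4
put(4) @ H2 ⇒ s:=4
H0 returns 0
H1 returns 0
H2 returns (0, 4)
= (0, 4)

Answer: 4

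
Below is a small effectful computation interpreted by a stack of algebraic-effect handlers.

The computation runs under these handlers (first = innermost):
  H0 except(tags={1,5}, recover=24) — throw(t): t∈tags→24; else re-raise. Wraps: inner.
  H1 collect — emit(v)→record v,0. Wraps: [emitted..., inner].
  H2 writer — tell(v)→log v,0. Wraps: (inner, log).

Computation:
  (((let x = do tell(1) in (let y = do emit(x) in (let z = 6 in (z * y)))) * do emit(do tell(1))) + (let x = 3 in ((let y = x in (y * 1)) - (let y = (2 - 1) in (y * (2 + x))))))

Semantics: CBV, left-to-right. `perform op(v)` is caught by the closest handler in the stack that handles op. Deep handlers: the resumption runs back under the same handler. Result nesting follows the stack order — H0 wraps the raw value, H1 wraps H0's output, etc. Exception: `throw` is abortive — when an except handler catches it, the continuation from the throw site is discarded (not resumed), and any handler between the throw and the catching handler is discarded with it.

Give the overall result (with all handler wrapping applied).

Answer: ([0, 0, -2], (1, 1))

Evaluation trace:
tell(1) @ H2 ⇒ log+=1
emit(0) @ H1 ⇒ out+=0
tell(1) @ H2 ⇒ log+=1
emit(0) @ H1 ⇒ out+=0
H0 returns -2
H1 returns [0, 0, -2]
H2 returns ([0, 0, -2], (1, 1))
= ([0, 0, -2], (1, 1))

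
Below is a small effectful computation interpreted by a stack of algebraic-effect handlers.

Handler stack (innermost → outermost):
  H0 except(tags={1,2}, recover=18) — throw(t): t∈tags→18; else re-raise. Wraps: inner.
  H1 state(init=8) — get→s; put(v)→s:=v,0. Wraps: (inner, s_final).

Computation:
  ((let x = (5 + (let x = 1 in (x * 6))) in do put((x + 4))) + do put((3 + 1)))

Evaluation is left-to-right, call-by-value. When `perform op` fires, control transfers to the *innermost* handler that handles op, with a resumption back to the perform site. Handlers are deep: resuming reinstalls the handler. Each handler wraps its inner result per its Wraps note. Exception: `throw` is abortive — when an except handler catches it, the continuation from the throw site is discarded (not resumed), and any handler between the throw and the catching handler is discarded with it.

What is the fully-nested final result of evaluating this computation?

Answer: (0, 4)

Step-by-step:
put(15) @ H1 ⇒ s:=15
put(4) @ H1 ⇒ s:=4
H0 returns 0
H1 returns (0, 4)
= (0, 4)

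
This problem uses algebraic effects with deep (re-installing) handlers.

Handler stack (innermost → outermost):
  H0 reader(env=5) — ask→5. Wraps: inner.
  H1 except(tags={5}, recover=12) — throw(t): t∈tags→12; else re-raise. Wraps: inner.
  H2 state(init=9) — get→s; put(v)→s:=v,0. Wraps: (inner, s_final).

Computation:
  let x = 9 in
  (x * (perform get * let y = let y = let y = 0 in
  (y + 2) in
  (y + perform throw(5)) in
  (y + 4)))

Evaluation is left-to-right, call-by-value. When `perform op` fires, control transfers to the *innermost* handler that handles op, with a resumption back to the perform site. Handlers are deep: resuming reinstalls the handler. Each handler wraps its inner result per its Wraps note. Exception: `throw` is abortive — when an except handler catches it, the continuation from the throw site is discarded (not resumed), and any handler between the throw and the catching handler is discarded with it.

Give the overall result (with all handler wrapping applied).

Evaluation trace:
get @ H2 ⇒ 9
throw(5) @ H1 caught ⇒ 12
H2 returns (12, 9)
= (12, 9)

Answer: (12, 9)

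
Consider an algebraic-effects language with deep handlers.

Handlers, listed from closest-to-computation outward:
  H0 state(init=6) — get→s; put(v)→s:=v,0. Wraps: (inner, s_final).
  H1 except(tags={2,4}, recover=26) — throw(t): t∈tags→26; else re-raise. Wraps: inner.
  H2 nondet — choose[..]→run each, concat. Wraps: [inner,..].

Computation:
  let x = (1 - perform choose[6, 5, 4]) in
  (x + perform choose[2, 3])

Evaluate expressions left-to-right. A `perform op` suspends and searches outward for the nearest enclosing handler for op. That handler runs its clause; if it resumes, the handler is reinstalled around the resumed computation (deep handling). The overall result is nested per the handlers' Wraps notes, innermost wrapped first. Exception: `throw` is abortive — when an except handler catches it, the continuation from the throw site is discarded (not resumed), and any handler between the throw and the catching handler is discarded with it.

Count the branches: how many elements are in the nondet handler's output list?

Working:
choose[6, 5, 4] @ H2
  branch[0] choose=6:
    choose[2, 3] @ H2
      branch[0] choose=2:
        H0 returns (-3, 6)
        H1 returns (-3, 6)
        H2 returns [(-3, 6)]
      branch[1] choose=3:
        H0 returns (-2, 6)
        H1 returns (-2, 6)
        H2 returns [(-2, 6)]
  branch[1] choose=5:
    choose[2, 3] @ H2
      branch[0] choose=2:
        H0 returns (-2, 6)
        H1 returns (-2, 6)
        H2 returns [(-2, 6)]
      branch[1] choose=3:
        H0 returns (-1, 6)
        H1 returns (-1, 6)
        H2 returns [(-1, 6)]
  branch[2] choose=4:
    choose[2, 3] @ H2
      branch[0] choose=2:
        H0 returns (-1, 6)
        H1 returns (-1, 6)
        H2 returns [(-1, 6)]
      branch[1] choose=3:
        H0 returns (0, 6)
        H1 returns (0, 6)
        H2 returns [(0, 6)]
= [(-3, 6), (-2, 6), (-2, 6), (-1, 6), (-1, 6), (0, 6)]

Answer: 6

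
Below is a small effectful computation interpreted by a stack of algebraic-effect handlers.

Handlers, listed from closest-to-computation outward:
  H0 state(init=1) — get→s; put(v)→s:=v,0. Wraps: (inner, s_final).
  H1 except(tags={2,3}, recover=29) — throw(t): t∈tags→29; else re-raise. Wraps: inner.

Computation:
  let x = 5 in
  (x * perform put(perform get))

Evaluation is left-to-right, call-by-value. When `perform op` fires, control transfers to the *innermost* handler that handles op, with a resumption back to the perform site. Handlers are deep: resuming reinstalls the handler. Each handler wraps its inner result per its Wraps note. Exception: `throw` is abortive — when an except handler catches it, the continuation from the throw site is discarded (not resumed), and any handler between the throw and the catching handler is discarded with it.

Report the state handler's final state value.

Working:
get @ H0 ⇒ 1
put(1) @ H0 ⇒ s:=1
H0 returns (0, 1)
H1 returns (0, 1)
= (0, 1)

Answer: 1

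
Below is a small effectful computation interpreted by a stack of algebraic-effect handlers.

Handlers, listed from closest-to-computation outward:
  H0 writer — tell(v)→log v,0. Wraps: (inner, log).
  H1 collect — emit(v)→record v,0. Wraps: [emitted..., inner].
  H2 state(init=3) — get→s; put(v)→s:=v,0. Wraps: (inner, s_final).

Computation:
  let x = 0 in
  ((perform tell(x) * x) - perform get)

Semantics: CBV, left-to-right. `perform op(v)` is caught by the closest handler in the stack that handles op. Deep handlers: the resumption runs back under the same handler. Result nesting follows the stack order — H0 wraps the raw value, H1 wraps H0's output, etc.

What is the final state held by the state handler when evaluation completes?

Answer: 3

Step-by-step:
tell(0) @ H0 ⇒ log+=0
get @ H2 ⇒ 3
H0 returns (-3, (0))
H1 returns [(-3, (0))]
H2 returns ([(-3, (0))], 3)
= ([(-3, (0))], 3)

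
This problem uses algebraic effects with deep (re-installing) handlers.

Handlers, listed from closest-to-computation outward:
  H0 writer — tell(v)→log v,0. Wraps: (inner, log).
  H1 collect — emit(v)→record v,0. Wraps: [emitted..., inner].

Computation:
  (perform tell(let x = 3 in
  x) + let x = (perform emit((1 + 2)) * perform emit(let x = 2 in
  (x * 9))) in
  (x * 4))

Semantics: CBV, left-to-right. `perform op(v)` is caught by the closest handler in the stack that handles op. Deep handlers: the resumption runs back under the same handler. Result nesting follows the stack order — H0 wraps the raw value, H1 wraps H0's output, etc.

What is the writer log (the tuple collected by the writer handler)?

Evaluation trace:
tell(3) @ H0 ⇒ log+=3
emit(3) @ H1 ⇒ out+=3
emit(18) @ H1 ⇒ out+=18
H0 returns (0, (3))
H1 returns [3, 18, (0, (3))]
= [3, 18, (0, (3))]

Answer: (3)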